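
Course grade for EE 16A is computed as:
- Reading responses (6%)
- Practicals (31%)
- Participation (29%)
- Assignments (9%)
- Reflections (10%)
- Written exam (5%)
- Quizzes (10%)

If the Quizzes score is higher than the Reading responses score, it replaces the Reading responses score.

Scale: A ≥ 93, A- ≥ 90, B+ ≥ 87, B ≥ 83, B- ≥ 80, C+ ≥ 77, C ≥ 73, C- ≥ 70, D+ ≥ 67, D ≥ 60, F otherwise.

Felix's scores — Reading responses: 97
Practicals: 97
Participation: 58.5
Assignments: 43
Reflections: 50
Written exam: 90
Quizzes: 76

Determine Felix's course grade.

Quizzes (76) ≤ Reading responses (97), so Reading responses stays at 97.
Weighted total:
  Reading responses 97 × 0.06 = 5.82
  Practicals 97 × 0.31 = 30.07
  Participation 58.5 × 0.29 = 16.965
  Assignments 43 × 0.09 = 3.87
  Reflections 50 × 0.1 = 5
  Written exam 90 × 0.05 = 4.5
  Quizzes 76 × 0.1 = 7.6
Sum = 73.825
73.825 is ≥ 73 and < 77 → C

C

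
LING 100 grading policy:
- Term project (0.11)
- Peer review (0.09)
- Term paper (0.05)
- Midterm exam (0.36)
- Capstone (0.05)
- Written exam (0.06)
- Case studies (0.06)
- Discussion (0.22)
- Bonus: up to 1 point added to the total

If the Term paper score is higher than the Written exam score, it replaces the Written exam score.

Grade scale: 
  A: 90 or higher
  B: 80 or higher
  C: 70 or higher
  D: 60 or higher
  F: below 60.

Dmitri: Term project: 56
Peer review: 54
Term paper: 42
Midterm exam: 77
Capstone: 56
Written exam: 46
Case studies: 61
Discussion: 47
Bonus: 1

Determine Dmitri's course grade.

Term paper (42) ≤ Written exam (46), so Written exam stays at 46.
Weighted total:
  Term project 56 × 0.11 = 6.16
  Peer review 54 × 0.09 = 4.86
  Term paper 42 × 0.05 = 2.1
  Midterm exam 77 × 0.36 = 27.72
  Capstone 56 × 0.05 = 2.8
  Written exam 46 × 0.06 = 2.76
  Case studies 61 × 0.06 = 3.66
  Discussion 47 × 0.22 = 10.34
Sum = 60.4
Bonus: 60.4 + 1 = 61.4
61.4 is ≥ 60 and < 70 → D

D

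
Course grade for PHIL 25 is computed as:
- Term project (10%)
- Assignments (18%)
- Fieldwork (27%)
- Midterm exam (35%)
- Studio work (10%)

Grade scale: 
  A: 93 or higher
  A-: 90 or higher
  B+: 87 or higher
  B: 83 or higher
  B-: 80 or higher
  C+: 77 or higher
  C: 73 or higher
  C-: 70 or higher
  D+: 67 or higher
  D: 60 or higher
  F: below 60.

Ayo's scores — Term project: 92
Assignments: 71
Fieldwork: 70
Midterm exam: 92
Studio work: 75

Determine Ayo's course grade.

Weighted total:
  Term project 92 × 0.1 = 9.2
  Assignments 71 × 0.18 = 12.78
  Fieldwork 70 × 0.27 = 18.9
  Midterm exam 92 × 0.35 = 32.2
  Studio work 75 × 0.1 = 7.5
Sum = 80.58
80.58 is ≥ 80 and < 83 → B-

B-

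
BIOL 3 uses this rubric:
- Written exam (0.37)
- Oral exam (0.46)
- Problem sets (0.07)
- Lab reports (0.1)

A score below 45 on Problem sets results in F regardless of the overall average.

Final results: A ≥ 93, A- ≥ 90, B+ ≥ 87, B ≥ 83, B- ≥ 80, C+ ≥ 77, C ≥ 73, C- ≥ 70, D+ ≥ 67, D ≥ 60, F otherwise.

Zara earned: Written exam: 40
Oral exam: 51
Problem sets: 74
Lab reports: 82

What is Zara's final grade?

F

Problem sets score 74 ≥ 45: minimum met.
Weighted total:
  Written exam 40 × 0.37 = 14.8
  Oral exam 51 × 0.46 = 23.46
  Problem sets 74 × 0.07 = 5.18
  Lab reports 82 × 0.1 = 8.2
Sum = 51.64
51.64 < 60 → F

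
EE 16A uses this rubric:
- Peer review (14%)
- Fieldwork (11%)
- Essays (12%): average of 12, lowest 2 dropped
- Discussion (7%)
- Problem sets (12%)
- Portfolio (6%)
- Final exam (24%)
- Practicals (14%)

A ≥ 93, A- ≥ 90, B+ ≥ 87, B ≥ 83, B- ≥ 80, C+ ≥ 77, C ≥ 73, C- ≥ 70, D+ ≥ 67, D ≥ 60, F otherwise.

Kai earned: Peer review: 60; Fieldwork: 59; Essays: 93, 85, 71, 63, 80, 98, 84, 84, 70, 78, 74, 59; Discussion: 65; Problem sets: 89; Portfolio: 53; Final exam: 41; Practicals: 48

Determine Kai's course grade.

Essays: drop 59, 63 → average of remaining 10 = 817/10 = 81.7
Weighted total:
  Peer review 60 × 0.14 = 8.4
  Fieldwork 59 × 0.11 = 6.49
  Essays 81.7 × 0.12 = 9.804
  Discussion 65 × 0.07 = 4.55
  Problem sets 89 × 0.12 = 10.68
  Portfolio 53 × 0.06 = 3.18
  Final exam 41 × 0.24 = 9.84
  Practicals 48 × 0.14 = 6.72
Sum = 59.664
59.664 < 60 → F

F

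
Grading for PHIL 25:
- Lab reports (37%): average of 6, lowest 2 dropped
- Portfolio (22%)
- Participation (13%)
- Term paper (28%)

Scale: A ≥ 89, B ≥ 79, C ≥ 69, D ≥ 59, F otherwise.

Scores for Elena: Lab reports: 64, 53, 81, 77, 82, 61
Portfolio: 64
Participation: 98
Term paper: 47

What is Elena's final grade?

Lab reports: drop 53, 61 → average of remaining 4 = 304/4 = 76
Weighted total:
  Lab reports 76 × 0.37 = 28.12
  Portfolio 64 × 0.22 = 14.08
  Participation 98 × 0.13 = 12.74
  Term paper 47 × 0.28 = 13.16
Sum = 68.1
68.1 is ≥ 59 and < 69 → D

D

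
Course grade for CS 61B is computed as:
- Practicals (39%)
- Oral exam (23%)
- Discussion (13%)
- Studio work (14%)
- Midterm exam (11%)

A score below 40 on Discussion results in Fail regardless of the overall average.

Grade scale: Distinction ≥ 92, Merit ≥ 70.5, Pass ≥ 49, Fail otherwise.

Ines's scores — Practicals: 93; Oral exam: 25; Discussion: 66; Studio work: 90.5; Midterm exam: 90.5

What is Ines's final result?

Discussion score 66 ≥ 40: minimum met.
Weighted total:
  Practicals 93 × 0.39 = 36.27
  Oral exam 25 × 0.23 = 5.75
  Discussion 66 × 0.13 = 8.58
  Studio work 90.5 × 0.14 = 12.67
  Midterm exam 90.5 × 0.11 = 9.955
Sum = 73.225
73.225 is ≥ 70.5 and < 92 → Merit

Merit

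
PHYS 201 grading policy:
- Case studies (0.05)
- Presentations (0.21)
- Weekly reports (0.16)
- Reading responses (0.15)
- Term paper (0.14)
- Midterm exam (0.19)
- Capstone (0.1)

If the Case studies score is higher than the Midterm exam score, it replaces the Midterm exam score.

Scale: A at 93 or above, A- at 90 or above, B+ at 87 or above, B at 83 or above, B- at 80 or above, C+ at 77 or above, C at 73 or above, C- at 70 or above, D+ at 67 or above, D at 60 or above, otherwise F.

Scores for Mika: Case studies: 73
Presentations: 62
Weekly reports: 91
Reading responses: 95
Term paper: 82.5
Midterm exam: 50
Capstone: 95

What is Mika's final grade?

B-

Case studies (73) > Midterm exam (50), so Midterm exam counts as 73.
Weighted total:
  Case studies 73 × 0.05 = 3.65
  Presentations 62 × 0.21 = 13.02
  Weekly reports 91 × 0.16 = 14.56
  Reading responses 95 × 0.15 = 14.25
  Term paper 82.5 × 0.14 = 11.55
  Midterm exam 73 × 0.19 = 13.87
  Capstone 95 × 0.1 = 9.5
Sum = 80.4
80.4 is ≥ 80 and < 83 → B-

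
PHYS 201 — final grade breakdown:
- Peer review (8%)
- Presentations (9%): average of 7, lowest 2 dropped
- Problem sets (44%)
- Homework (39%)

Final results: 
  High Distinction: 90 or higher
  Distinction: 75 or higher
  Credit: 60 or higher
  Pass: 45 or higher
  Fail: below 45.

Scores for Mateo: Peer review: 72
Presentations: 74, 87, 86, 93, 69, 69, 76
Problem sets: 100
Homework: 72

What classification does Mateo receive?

Distinction

Presentations: drop 69, 69 → average of remaining 5 = 416/5 = 83.2
Weighted total:
  Peer review 72 × 0.08 = 5.76
  Presentations 83.2 × 0.09 = 7.488
  Problem sets 100 × 0.44 = 44
  Homework 72 × 0.39 = 28.08
Sum = 85.328
85.328 is ≥ 75 and < 90 → Distinction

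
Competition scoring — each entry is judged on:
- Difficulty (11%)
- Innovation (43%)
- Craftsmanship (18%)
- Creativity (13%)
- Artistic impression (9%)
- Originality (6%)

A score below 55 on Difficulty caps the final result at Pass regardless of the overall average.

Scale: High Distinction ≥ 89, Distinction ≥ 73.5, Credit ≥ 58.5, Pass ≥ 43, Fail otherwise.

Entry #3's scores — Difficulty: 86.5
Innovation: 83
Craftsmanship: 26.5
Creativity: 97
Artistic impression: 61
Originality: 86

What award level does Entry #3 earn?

Credit

Difficulty score 86.5 ≥ 55: minimum met.
Weighted total:
  Difficulty 86.5 × 0.11 = 9.515
  Innovation 83 × 0.43 = 35.69
  Craftsmanship 26.5 × 0.18 = 4.77
  Creativity 97 × 0.13 = 12.61
  Artistic impression 61 × 0.09 = 5.49
  Originality 86 × 0.06 = 5.16
Sum = 73.235
73.235 is ≥ 58.5 and < 73.5 → Credit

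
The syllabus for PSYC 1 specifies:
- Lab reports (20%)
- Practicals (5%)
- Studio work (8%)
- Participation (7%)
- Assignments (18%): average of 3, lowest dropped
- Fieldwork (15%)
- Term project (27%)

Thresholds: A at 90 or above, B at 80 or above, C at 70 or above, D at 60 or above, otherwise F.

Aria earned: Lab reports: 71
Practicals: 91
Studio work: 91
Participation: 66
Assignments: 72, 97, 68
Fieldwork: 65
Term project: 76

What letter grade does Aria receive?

Assignments: drop 68 → average of remaining 2 = 169/2 = 84.5
Weighted total:
  Lab reports 71 × 0.2 = 14.2
  Practicals 91 × 0.05 = 4.55
  Studio work 91 × 0.08 = 7.28
  Participation 66 × 0.07 = 4.62
  Assignments 84.5 × 0.18 = 15.21
  Fieldwork 65 × 0.15 = 9.75
  Term project 76 × 0.27 = 20.52
Sum = 76.13
76.13 is ≥ 70 and < 80 → C

C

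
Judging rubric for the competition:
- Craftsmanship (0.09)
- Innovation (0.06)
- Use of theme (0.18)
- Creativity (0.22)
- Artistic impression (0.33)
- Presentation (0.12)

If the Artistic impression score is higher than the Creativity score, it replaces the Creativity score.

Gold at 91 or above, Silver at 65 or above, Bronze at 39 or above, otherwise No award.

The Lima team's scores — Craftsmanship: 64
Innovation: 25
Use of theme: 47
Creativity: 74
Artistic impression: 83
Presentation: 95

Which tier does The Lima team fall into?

Silver

Artistic impression (83) > Creativity (74), so Creativity counts as 83.
Weighted total:
  Craftsmanship 64 × 0.09 = 5.76
  Innovation 25 × 0.06 = 1.5
  Use of theme 47 × 0.18 = 8.46
  Creativity 83 × 0.22 = 18.26
  Artistic impression 83 × 0.33 = 27.39
  Presentation 95 × 0.12 = 11.4
Sum = 72.77
72.77 is ≥ 65 and < 91 → Silver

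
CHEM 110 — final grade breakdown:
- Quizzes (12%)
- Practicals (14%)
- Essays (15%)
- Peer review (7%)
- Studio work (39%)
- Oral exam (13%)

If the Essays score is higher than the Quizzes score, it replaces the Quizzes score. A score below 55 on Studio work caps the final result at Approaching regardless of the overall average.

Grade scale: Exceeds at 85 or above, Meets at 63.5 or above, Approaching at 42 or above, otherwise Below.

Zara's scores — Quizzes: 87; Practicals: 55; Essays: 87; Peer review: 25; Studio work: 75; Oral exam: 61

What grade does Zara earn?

Essays (87) ≤ Quizzes (87), so Quizzes stays at 87.
Studio work score 75 ≥ 55: minimum met.
Weighted total:
  Quizzes 87 × 0.12 = 10.44
  Practicals 55 × 0.14 = 7.7
  Essays 87 × 0.15 = 13.05
  Peer review 25 × 0.07 = 1.75
  Studio work 75 × 0.39 = 29.25
  Oral exam 61 × 0.13 = 7.93
Sum = 70.12
70.12 is ≥ 63.5 and < 85 → Meets

Meets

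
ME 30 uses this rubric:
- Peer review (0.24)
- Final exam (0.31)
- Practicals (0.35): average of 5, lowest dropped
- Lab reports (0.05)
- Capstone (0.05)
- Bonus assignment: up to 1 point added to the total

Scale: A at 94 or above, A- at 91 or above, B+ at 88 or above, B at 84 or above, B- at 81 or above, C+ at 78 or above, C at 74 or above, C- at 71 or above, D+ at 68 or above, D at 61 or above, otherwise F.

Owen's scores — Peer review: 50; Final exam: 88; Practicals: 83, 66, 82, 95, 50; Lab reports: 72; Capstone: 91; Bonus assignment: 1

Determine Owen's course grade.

Practicals: drop 50 → average of remaining 4 = 326/4 = 81.5
Weighted total:
  Peer review 50 × 0.24 = 12
  Final exam 88 × 0.31 = 27.28
  Practicals 81.5 × 0.35 = 28.525
  Lab reports 72 × 0.05 = 3.6
  Capstone 91 × 0.05 = 4.55
Sum = 75.955
Bonus assignment: 75.955 + 1 = 76.955
76.955 is ≥ 74 and < 78 → C

C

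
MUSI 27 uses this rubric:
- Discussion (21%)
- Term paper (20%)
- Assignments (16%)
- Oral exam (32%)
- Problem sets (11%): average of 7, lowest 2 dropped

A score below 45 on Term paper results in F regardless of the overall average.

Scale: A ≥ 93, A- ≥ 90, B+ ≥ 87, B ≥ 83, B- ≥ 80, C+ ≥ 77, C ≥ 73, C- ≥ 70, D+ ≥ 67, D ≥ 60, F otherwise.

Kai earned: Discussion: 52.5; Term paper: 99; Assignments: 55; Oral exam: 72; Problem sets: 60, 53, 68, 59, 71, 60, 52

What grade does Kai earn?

D+

Problem sets: drop 52, 53 → average of remaining 5 = 318/5 = 63.6
Term paper score 99 ≥ 45: minimum met.
Weighted total:
  Discussion 52.5 × 0.21 = 11.025
  Term paper 99 × 0.2 = 19.8
  Assignments 55 × 0.16 = 8.8
  Oral exam 72 × 0.32 = 23.04
  Problem sets 63.6 × 0.11 = 6.996
Sum = 69.661
69.661 is ≥ 67 and < 70 → D+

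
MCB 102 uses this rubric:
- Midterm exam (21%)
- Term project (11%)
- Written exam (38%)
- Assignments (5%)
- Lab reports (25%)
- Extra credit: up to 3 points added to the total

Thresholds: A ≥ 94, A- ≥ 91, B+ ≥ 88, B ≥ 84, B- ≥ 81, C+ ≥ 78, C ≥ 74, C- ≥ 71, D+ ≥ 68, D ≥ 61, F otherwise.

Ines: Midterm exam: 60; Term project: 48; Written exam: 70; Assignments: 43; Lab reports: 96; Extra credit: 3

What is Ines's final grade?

Weighted total:
  Midterm exam 60 × 0.21 = 12.6
  Term project 48 × 0.11 = 5.28
  Written exam 70 × 0.38 = 26.6
  Assignments 43 × 0.05 = 2.15
  Lab reports 96 × 0.25 = 24
Sum = 70.63
Extra credit: 70.63 + 3 = 73.63
73.63 is ≥ 71 and < 74 → C-

C-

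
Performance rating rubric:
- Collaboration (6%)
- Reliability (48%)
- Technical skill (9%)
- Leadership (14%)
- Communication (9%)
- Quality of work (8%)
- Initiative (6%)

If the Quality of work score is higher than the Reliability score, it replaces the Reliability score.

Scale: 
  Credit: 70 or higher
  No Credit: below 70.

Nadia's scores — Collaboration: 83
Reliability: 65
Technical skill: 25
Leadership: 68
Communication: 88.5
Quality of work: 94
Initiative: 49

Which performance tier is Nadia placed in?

Quality of work (94) > Reliability (65), so Reliability counts as 94.
Weighted total:
  Collaboration 83 × 0.06 = 4.98
  Reliability 94 × 0.48 = 45.12
  Technical skill 25 × 0.09 = 2.25
  Leadership 68 × 0.14 = 9.52
  Communication 88.5 × 0.09 = 7.965
  Quality of work 94 × 0.08 = 7.52
  Initiative 49 × 0.06 = 2.94
Sum = 80.295
80.295 ≥ 70 → Credit

Credit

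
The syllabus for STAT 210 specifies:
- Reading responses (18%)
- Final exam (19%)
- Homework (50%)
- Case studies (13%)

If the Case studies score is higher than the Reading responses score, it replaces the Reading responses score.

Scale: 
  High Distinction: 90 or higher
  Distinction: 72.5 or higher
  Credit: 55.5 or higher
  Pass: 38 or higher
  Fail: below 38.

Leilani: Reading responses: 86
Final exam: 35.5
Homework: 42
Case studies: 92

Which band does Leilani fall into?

Credit

Case studies (92) > Reading responses (86), so Reading responses counts as 92.
Weighted total:
  Reading responses 92 × 0.18 = 16.56
  Final exam 35.5 × 0.19 = 6.745
  Homework 42 × 0.5 = 21
  Case studies 92 × 0.13 = 11.96
Sum = 56.265
56.265 is ≥ 55.5 and < 72.5 → Credit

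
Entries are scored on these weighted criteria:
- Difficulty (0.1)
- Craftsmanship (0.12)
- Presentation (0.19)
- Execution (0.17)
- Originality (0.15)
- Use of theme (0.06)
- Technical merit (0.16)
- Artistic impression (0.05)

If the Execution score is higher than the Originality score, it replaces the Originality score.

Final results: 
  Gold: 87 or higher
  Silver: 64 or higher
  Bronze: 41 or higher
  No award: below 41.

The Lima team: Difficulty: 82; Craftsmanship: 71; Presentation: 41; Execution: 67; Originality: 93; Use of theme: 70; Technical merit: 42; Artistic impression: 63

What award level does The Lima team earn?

Bronze

Execution (67) ≤ Originality (93), so Originality stays at 93.
Weighted total:
  Difficulty 82 × 0.1 = 8.2
  Craftsmanship 71 × 0.12 = 8.52
  Presentation 41 × 0.19 = 7.79
  Execution 67 × 0.17 = 11.39
  Originality 93 × 0.15 = 13.95
  Use of theme 70 × 0.06 = 4.2
  Technical merit 42 × 0.16 = 6.72
  Artistic impression 63 × 0.05 = 3.15
Sum = 63.92
63.92 is ≥ 41 and < 64 → Bronze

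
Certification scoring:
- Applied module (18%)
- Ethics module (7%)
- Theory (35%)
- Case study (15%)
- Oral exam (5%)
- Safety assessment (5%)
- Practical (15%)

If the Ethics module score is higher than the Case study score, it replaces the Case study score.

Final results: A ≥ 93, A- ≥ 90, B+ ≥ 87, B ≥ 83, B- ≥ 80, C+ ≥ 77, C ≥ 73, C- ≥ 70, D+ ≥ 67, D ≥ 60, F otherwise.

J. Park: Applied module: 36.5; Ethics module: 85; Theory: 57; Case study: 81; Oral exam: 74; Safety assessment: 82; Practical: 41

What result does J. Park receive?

Ethics module (85) > Case study (81), so Case study counts as 85.
Weighted total:
  Applied module 36.5 × 0.18 = 6.57
  Ethics module 85 × 0.07 = 5.95
  Theory 57 × 0.35 = 19.95
  Case study 85 × 0.15 = 12.75
  Oral exam 74 × 0.05 = 3.7
  Safety assessment 82 × 0.05 = 4.1
  Practical 41 × 0.15 = 6.15
Sum = 59.17
59.17 < 60 → F

F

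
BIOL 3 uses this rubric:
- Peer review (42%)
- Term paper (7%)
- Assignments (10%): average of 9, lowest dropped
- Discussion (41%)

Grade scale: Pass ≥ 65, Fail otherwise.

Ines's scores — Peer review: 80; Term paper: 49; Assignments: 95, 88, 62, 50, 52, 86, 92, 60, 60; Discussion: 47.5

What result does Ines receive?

Assignments: drop 50 → average of remaining 8 = 595/8 = 74.375
Weighted total:
  Peer review 80 × 0.42 = 33.6
  Term paper 49 × 0.07 = 3.43
  Assignments 74.375 × 0.1 = 7.4375
  Discussion 47.5 × 0.41 = 19.475
Sum = 63.9425
63.9425 < 65 → Fail

Fail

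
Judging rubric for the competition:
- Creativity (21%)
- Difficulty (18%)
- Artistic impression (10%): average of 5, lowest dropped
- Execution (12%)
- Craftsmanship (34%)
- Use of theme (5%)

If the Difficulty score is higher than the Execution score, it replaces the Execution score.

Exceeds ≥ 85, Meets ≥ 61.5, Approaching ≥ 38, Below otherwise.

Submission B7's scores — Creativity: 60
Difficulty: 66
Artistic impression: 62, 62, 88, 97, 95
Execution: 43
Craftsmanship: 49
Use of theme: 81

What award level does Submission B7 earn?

Meets

Artistic impression: drop 62 → average of remaining 4 = 342/4 = 85.5
Difficulty (66) > Execution (43), so Execution counts as 66.
Weighted total:
  Creativity 60 × 0.21 = 12.6
  Difficulty 66 × 0.18 = 11.88
  Artistic impression 85.5 × 0.1 = 8.55
  Execution 66 × 0.12 = 7.92
  Craftsmanship 49 × 0.34 = 16.66
  Use of theme 81 × 0.05 = 4.05
Sum = 61.66
61.66 is ≥ 61.5 and < 85 → Meets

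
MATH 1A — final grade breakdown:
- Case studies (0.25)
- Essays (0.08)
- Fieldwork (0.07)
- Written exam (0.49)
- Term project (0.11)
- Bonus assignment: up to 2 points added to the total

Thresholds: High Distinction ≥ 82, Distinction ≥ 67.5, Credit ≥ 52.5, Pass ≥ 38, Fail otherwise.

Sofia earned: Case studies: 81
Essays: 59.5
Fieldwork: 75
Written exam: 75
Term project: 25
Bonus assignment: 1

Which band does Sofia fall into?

Weighted total:
  Case studies 81 × 0.25 = 20.25
  Essays 59.5 × 0.08 = 4.76
  Fieldwork 75 × 0.07 = 5.25
  Written exam 75 × 0.49 = 36.75
  Term project 25 × 0.11 = 2.75
Sum = 69.76
Bonus assignment: 69.76 + 1 = 70.76
70.76 is ≥ 67.5 and < 82 → Distinction

Distinction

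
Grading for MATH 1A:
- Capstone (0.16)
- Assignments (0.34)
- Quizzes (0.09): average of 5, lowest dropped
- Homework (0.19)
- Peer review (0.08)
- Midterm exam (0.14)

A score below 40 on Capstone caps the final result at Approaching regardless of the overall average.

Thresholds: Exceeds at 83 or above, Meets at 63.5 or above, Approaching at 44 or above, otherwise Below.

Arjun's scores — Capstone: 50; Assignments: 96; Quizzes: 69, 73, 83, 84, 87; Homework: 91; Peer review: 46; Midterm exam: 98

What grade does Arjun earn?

Quizzes: drop 69 → average of remaining 4 = 327/4 = 81.75
Capstone score 50 ≥ 40: minimum met.
Weighted total:
  Capstone 50 × 0.16 = 8
  Assignments 96 × 0.34 = 32.64
  Quizzes 81.75 × 0.09 = 7.3575
  Homework 91 × 0.19 = 17.29
  Peer review 46 × 0.08 = 3.68
  Midterm exam 98 × 0.14 = 13.72
Sum = 82.6875
82.6875 is ≥ 63.5 and < 83 → Meets

Meets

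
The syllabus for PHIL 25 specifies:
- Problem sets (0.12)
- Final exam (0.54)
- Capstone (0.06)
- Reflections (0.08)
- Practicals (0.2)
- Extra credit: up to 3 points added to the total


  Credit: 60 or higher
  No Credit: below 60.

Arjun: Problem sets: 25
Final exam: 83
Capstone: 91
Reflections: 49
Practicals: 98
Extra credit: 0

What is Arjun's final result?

Credit

Weighted total:
  Problem sets 25 × 0.12 = 3
  Final exam 83 × 0.54 = 44.82
  Capstone 91 × 0.06 = 5.46
  Reflections 49 × 0.08 = 3.92
  Practicals 98 × 0.2 = 19.6
Sum = 76.8
Extra credit: 76.8 + 0 = 76.8
76.8 ≥ 60 → Credit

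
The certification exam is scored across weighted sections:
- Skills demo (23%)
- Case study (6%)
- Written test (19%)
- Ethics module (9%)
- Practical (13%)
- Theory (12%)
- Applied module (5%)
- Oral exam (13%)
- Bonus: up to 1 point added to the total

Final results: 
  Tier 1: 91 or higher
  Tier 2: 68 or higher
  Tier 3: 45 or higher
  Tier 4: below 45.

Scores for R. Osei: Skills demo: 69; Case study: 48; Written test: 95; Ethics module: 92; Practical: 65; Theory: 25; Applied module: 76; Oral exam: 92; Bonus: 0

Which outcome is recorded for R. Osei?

Weighted total:
  Skills demo 69 × 0.23 = 15.87
  Case study 48 × 0.06 = 2.88
  Written test 95 × 0.19 = 18.05
  Ethics module 92 × 0.09 = 8.28
  Practical 65 × 0.13 = 8.45
  Theory 25 × 0.12 = 3
  Applied module 76 × 0.05 = 3.8
  Oral exam 92 × 0.13 = 11.96
Sum = 72.29
Bonus: 72.29 + 0 = 72.29
72.29 is ≥ 68 and < 91 → Tier 2

Tier 2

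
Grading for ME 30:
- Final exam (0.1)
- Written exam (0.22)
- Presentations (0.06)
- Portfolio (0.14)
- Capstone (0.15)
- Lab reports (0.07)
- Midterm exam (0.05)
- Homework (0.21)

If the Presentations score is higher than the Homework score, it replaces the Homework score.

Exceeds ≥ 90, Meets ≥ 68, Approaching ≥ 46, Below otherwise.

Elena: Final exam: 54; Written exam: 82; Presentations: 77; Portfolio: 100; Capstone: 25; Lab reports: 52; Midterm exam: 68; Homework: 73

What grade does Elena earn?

Meets

Presentations (77) > Homework (73), so Homework counts as 77.
Weighted total:
  Final exam 54 × 0.1 = 5.4
  Written exam 82 × 0.22 = 18.04
  Presentations 77 × 0.06 = 4.62
  Portfolio 100 × 0.14 = 14
  Capstone 25 × 0.15 = 3.75
  Lab reports 52 × 0.07 = 3.64
  Midterm exam 68 × 0.05 = 3.4
  Homework 77 × 0.21 = 16.17
Sum = 69.02
69.02 is ≥ 68 and < 90 → Meets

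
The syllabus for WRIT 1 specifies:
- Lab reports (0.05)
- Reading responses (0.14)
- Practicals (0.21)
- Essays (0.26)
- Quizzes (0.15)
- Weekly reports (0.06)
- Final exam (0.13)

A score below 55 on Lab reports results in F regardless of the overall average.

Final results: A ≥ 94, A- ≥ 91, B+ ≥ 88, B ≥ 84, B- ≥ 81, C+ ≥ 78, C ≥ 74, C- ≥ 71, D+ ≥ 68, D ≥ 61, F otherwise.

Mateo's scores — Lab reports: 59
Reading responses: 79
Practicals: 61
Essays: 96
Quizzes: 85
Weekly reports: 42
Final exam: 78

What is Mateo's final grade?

C

Lab reports score 59 ≥ 55: minimum met.
Weighted total:
  Lab reports 59 × 0.05 = 2.95
  Reading responses 79 × 0.14 = 11.06
  Practicals 61 × 0.21 = 12.81
  Essays 96 × 0.26 = 24.96
  Quizzes 85 × 0.15 = 12.75
  Weekly reports 42 × 0.06 = 2.52
  Final exam 78 × 0.13 = 10.14
Sum = 77.19
77.19 is ≥ 74 and < 78 → C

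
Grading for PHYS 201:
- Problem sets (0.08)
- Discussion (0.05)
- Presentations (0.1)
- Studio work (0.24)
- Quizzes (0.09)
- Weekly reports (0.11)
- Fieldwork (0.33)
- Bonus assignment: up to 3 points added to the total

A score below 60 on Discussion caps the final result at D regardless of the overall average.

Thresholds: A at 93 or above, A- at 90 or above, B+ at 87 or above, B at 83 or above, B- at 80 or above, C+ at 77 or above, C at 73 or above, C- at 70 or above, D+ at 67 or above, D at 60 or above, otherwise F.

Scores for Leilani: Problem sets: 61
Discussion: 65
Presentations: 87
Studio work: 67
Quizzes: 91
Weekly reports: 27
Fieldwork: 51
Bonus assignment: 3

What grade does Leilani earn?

D

Discussion score 65 ≥ 60: minimum met.
Weighted total:
  Problem sets 61 × 0.08 = 4.88
  Discussion 65 × 0.05 = 3.25
  Presentations 87 × 0.1 = 8.7
  Studio work 67 × 0.24 = 16.08
  Quizzes 91 × 0.09 = 8.19
  Weekly reports 27 × 0.11 = 2.97
  Fieldwork 51 × 0.33 = 16.83
Sum = 60.9
Bonus assignment: 60.9 + 3 = 63.9
63.9 is ≥ 60 and < 67 → D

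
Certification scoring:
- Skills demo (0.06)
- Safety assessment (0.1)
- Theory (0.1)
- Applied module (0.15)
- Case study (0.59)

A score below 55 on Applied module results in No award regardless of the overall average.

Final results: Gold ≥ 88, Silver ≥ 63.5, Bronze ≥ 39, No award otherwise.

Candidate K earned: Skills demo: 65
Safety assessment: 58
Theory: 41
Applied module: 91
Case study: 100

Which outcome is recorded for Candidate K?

Silver

Applied module score 91 ≥ 55: minimum met.
Weighted total:
  Skills demo 65 × 0.06 = 3.9
  Safety assessment 58 × 0.1 = 5.8
  Theory 41 × 0.1 = 4.1
  Applied module 91 × 0.15 = 13.65
  Case study 100 × 0.59 = 59
Sum = 86.45
86.45 is ≥ 63.5 and < 88 → Silver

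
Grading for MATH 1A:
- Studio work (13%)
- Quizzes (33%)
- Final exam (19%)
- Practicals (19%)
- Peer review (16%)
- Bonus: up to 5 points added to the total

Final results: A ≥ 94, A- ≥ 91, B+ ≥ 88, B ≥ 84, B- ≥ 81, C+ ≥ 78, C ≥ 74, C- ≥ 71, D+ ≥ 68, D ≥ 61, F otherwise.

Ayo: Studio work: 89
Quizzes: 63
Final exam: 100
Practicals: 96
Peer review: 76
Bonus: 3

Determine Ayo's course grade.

B

Weighted total:
  Studio work 89 × 0.13 = 11.57
  Quizzes 63 × 0.33 = 20.79
  Final exam 100 × 0.19 = 19
  Practicals 96 × 0.19 = 18.24
  Peer review 76 × 0.16 = 12.16
Sum = 81.76
Bonus: 81.76 + 3 = 84.76
84.76 is ≥ 84 and < 88 → B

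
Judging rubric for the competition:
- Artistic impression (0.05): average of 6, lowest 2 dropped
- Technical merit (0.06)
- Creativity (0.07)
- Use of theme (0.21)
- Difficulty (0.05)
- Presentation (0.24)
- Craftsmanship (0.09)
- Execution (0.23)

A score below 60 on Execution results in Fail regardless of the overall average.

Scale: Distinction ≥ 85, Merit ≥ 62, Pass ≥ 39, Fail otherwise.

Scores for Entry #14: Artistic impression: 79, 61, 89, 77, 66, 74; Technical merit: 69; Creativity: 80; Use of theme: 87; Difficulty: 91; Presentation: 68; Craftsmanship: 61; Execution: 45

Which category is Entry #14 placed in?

Artistic impression: drop 61, 66 → average of remaining 4 = 319/4 = 79.75
Execution score 45 < 60: minimum not met.
Weighted total:
  Artistic impression 79.75 × 0.05 = 3.9875
  Technical merit 69 × 0.06 = 4.14
  Creativity 80 × 0.07 = 5.6
  Use of theme 87 × 0.21 = 18.27
  Difficulty 91 × 0.05 = 4.55
  Presentation 68 × 0.24 = 16.32
  Craftsmanship 61 × 0.09 = 5.49
  Execution 45 × 0.23 = 10.35
Sum = 68.7075
Because the Execution minimum was not met, the result is Fail.

Fail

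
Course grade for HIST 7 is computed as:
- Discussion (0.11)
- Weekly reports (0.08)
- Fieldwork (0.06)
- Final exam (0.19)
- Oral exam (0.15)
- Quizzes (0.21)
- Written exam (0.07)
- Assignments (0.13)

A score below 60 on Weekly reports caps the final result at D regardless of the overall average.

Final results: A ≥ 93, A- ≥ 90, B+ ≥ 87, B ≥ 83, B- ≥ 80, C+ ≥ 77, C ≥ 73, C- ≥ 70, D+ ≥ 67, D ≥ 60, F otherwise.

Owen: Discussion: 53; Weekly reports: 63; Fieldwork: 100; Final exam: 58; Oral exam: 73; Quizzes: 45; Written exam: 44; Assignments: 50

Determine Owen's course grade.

Weekly reports score 63 ≥ 60: minimum met.
Weighted total:
  Discussion 53 × 0.11 = 5.83
  Weekly reports 63 × 0.08 = 5.04
  Fieldwork 100 × 0.06 = 6
  Final exam 58 × 0.19 = 11.02
  Oral exam 73 × 0.15 = 10.95
  Quizzes 45 × 0.21 = 9.45
  Written exam 44 × 0.07 = 3.08
  Assignments 50 × 0.13 = 6.5
Sum = 57.87
57.87 < 60 → F

F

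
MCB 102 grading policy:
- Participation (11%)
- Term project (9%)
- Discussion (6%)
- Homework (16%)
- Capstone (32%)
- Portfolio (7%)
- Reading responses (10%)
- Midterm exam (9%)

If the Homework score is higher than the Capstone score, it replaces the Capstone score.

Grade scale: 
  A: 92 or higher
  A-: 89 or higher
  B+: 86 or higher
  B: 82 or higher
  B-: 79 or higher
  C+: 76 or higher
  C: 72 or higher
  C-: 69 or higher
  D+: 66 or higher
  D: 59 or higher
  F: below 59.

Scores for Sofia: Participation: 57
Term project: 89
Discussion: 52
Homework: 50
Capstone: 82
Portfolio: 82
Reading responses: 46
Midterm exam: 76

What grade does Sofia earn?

D+

Homework (50) ≤ Capstone (82), so Capstone stays at 82.
Weighted total:
  Participation 57 × 0.11 = 6.27
  Term project 89 × 0.09 = 8.01
  Discussion 52 × 0.06 = 3.12
  Homework 50 × 0.16 = 8
  Capstone 82 × 0.32 = 26.24
  Portfolio 82 × 0.07 = 5.74
  Reading responses 46 × 0.1 = 4.6
  Midterm exam 76 × 0.09 = 6.84
Sum = 68.82
68.82 is ≥ 66 and < 69 → D+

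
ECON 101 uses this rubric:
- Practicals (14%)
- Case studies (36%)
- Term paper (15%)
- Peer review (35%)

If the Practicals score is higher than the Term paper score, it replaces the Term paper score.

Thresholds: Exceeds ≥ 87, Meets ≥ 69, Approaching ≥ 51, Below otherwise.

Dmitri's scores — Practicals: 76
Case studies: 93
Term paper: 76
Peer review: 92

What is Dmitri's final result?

Practicals (76) ≤ Term paper (76), so Term paper stays at 76.
Weighted total:
  Practicals 76 × 0.14 = 10.64
  Case studies 93 × 0.36 = 33.48
  Term paper 76 × 0.15 = 11.4
  Peer review 92 × 0.35 = 32.2
Sum = 87.72
87.72 ≥ 87 → Exceeds

Exceeds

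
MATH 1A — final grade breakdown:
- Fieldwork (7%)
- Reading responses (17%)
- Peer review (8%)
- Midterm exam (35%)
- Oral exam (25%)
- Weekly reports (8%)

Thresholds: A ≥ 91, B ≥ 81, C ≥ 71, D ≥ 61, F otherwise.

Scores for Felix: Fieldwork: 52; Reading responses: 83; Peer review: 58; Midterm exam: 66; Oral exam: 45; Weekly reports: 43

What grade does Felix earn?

F

Weighted total:
  Fieldwork 52 × 0.07 = 3.64
  Reading responses 83 × 0.17 = 14.11
  Peer review 58 × 0.08 = 4.64
  Midterm exam 66 × 0.35 = 23.1
  Oral exam 45 × 0.25 = 11.25
  Weekly reports 43 × 0.08 = 3.44
Sum = 60.18
60.18 < 61 → F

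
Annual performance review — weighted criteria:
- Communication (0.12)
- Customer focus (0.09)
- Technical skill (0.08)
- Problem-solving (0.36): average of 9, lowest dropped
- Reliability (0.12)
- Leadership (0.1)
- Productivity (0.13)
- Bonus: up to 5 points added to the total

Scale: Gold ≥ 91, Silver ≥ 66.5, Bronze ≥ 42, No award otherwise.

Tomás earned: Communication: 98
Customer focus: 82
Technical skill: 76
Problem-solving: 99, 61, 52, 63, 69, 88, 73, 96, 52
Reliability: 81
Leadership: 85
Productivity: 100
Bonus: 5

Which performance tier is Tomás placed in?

Silver

Problem-solving: drop 52 → average of remaining 8 = 601/8 = 75.125
Weighted total:
  Communication 98 × 0.12 = 11.76
  Customer focus 82 × 0.09 = 7.38
  Technical skill 76 × 0.08 = 6.08
  Problem-solving 75.125 × 0.36 = 27.045
  Reliability 81 × 0.12 = 9.72
  Leadership 85 × 0.1 = 8.5
  Productivity 100 × 0.13 = 13
Sum = 83.485
Bonus: 83.485 + 5 = 88.485
88.485 is ≥ 66.5 and < 91 → Silver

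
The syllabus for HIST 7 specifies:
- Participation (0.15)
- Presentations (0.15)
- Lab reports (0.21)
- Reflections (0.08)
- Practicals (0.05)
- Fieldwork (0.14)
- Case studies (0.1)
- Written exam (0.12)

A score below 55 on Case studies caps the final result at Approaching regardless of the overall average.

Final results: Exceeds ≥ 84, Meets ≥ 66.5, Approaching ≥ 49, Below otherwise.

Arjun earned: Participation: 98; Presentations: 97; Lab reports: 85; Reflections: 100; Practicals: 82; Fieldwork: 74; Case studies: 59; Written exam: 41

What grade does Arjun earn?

Meets

Case studies score 59 ≥ 55: minimum met.
Weighted total:
  Participation 98 × 0.15 = 14.7
  Presentations 97 × 0.15 = 14.55
  Lab reports 85 × 0.21 = 17.85
  Reflections 100 × 0.08 = 8
  Practicals 82 × 0.05 = 4.1
  Fieldwork 74 × 0.14 = 10.36
  Case studies 59 × 0.1 = 5.9
  Written exam 41 × 0.12 = 4.92
Sum = 80.38
80.38 is ≥ 66.5 and < 84 → Meets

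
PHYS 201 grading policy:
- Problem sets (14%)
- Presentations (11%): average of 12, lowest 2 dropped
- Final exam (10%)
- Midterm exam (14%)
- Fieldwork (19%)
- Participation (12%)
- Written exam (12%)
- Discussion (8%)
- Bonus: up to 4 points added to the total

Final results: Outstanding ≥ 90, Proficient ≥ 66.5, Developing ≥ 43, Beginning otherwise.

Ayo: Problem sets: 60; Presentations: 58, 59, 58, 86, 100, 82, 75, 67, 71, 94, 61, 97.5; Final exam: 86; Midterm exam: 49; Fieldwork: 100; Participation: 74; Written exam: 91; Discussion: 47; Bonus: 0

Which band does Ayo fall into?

Proficient

Presentations: drop 58, 58 → average of remaining 10 = 792.5/10 = 79.25
Weighted total:
  Problem sets 60 × 0.14 = 8.4
  Presentations 79.25 × 0.11 = 8.7175
  Final exam 86 × 0.1 = 8.6
  Midterm exam 49 × 0.14 = 6.86
  Fieldwork 100 × 0.19 = 19
  Participation 74 × 0.12 = 8.88
  Written exam 91 × 0.12 = 10.92
  Discussion 47 × 0.08 = 3.76
Sum = 75.1375
Bonus: 75.1375 + 0 = 75.1375
75.1375 is ≥ 66.5 and < 90 → Proficient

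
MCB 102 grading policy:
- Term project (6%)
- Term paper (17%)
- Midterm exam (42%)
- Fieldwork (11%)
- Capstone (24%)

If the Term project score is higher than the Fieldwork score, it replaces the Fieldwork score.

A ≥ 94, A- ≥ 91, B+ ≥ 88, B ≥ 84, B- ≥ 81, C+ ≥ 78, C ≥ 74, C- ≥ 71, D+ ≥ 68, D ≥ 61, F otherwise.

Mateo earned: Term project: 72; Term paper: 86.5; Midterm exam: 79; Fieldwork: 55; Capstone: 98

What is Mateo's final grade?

B-

Term project (72) > Fieldwork (55), so Fieldwork counts as 72.
Weighted total:
  Term project 72 × 0.06 = 4.32
  Term paper 86.5 × 0.17 = 14.705
  Midterm exam 79 × 0.42 = 33.18
  Fieldwork 72 × 0.11 = 7.92
  Capstone 98 × 0.24 = 23.52
Sum = 83.645
83.645 is ≥ 81 and < 84 → B-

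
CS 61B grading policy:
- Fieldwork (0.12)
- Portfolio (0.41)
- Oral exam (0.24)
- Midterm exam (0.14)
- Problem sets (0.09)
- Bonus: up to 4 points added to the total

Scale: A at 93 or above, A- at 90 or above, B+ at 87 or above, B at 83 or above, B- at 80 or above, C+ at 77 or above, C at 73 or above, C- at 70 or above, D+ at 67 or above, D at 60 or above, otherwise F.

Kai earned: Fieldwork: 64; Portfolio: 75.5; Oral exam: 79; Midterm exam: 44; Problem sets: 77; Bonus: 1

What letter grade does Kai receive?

Weighted total:
  Fieldwork 64 × 0.12 = 7.68
  Portfolio 75.5 × 0.41 = 30.955
  Oral exam 79 × 0.24 = 18.96
  Midterm exam 44 × 0.14 = 6.16
  Problem sets 77 × 0.09 = 6.93
Sum = 70.685
Bonus: 70.685 + 1 = 71.685
71.685 is ≥ 70 and < 73 → C-

C-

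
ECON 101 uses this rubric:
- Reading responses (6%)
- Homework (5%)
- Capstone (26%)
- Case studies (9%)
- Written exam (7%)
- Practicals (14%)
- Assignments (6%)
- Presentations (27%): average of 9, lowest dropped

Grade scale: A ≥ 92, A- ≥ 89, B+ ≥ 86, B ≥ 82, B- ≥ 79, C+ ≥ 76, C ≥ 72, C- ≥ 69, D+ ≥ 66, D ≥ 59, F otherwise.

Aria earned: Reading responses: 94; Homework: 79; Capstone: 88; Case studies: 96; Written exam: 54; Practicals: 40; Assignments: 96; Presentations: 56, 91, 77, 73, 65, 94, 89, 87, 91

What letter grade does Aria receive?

Presentations: drop 56 → average of remaining 8 = 667/8 = 83.375
Weighted total:
  Reading responses 94 × 0.06 = 5.64
  Homework 79 × 0.05 = 3.95
  Capstone 88 × 0.26 = 22.88
  Case studies 96 × 0.09 = 8.64
  Written exam 54 × 0.07 = 3.78
  Practicals 40 × 0.14 = 5.6
  Assignments 96 × 0.06 = 5.76
  Presentations 83.375 × 0.27 = 22.51125
Sum = 78.76125
78.76125 is ≥ 76 and < 79 → C+

C+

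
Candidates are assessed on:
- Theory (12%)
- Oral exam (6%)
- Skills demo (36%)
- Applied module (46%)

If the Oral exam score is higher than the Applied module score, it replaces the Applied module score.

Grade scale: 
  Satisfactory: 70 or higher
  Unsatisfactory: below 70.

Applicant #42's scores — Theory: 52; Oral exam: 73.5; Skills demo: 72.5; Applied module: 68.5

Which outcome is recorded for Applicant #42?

Satisfactory

Oral exam (73.5) > Applied module (68.5), so Applied module counts as 73.5.
Weighted total:
  Theory 52 × 0.12 = 6.24
  Oral exam 73.5 × 0.06 = 4.41
  Skills demo 72.5 × 0.36 = 26.1
  Applied module 73.5 × 0.46 = 33.81
Sum = 70.56
70.56 ≥ 70 → Satisfactory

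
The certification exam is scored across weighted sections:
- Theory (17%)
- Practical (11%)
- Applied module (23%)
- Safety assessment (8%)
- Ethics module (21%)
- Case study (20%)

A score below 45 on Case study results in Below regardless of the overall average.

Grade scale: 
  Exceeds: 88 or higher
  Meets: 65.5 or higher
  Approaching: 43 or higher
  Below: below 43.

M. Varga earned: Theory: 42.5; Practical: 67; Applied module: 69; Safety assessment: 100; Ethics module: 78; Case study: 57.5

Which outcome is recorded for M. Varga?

Case study score 57.5 ≥ 45: minimum met.
Weighted total:
  Theory 42.5 × 0.17 = 7.225
  Practical 67 × 0.11 = 7.37
  Applied module 69 × 0.23 = 15.87
  Safety assessment 100 × 0.08 = 8
  Ethics module 78 × 0.21 = 16.38
  Case study 57.5 × 0.2 = 11.5
Sum = 66.345
66.345 is ≥ 65.5 and < 88 → Meets

Meets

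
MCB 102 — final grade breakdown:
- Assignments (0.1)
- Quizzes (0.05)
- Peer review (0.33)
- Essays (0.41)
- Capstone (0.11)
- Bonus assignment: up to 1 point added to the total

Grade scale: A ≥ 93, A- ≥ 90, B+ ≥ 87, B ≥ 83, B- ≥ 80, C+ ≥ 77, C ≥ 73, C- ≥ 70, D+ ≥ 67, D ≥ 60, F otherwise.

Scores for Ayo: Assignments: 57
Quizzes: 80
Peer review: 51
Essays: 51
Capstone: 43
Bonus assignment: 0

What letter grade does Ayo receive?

Weighted total:
  Assignments 57 × 0.1 = 5.7
  Quizzes 80 × 0.05 = 4
  Peer review 51 × 0.33 = 16.83
  Essays 51 × 0.41 = 20.91
  Capstone 43 × 0.11 = 4.73
Sum = 52.17
Bonus assignment: 52.17 + 0 = 52.17
52.17 < 60 → F

F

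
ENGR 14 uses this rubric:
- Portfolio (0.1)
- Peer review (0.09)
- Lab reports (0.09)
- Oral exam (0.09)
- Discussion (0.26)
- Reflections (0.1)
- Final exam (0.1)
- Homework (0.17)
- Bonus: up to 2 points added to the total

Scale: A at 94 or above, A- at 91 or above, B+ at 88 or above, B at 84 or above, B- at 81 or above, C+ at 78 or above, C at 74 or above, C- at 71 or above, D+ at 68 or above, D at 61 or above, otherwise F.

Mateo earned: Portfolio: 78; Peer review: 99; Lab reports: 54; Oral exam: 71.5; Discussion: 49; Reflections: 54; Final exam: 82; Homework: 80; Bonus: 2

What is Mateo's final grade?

D+

Weighted total:
  Portfolio 78 × 0.1 = 7.8
  Peer review 99 × 0.09 = 8.91
  Lab reports 54 × 0.09 = 4.86
  Oral exam 71.5 × 0.09 = 6.435
  Discussion 49 × 0.26 = 12.74
  Reflections 54 × 0.1 = 5.4
  Final exam 82 × 0.1 = 8.2
  Homework 80 × 0.17 = 13.6
Sum = 67.945
Bonus: 67.945 + 2 = 69.945
69.945 is ≥ 68 and < 71 → D+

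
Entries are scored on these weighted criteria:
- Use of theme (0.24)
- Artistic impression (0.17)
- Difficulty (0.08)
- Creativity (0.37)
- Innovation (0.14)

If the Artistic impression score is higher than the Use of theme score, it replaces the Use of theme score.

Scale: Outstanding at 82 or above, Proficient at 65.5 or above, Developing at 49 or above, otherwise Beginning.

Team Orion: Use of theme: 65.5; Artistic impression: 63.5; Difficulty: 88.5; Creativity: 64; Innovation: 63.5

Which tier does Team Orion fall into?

Artistic impression (63.5) ≤ Use of theme (65.5), so Use of theme stays at 65.5.
Weighted total:
  Use of theme 65.5 × 0.24 = 15.72
  Artistic impression 63.5 × 0.17 = 10.795
  Difficulty 88.5 × 0.08 = 7.08
  Creativity 64 × 0.37 = 23.68
  Innovation 63.5 × 0.14 = 8.89
Sum = 66.165
66.165 is ≥ 65.5 and < 82 → Proficient

Proficient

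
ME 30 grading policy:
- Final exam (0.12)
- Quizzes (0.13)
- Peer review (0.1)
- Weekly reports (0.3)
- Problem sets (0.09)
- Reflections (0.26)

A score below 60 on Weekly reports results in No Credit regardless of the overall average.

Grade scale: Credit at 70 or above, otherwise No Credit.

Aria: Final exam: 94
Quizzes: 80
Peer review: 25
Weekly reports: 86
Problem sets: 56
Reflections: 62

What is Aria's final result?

Credit

Weekly reports score 86 ≥ 60: minimum met.
Weighted total:
  Final exam 94 × 0.12 = 11.28
  Quizzes 80 × 0.13 = 10.4
  Peer review 25 × 0.1 = 2.5
  Weekly reports 86 × 0.3 = 25.8
  Problem sets 56 × 0.09 = 5.04
  Reflections 62 × 0.26 = 16.12
Sum = 71.14
71.14 ≥ 70 → Credit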